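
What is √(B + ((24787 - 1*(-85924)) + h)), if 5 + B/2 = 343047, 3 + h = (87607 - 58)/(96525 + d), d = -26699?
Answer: √3884901183751066/69826 ≈ 892.63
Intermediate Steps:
h = -121929/69826 (h = -3 + (87607 - 58)/(96525 - 26699) = -3 + 87549/69826 = -121929/69826 ≈ -1.7462)
B = 686084 (B = -10 + 2*343047 = -10 + 686094 = 686084)
√(B + ((24787 - 1*(-85924)) + h)) = √(686084 + ((24787 - 1*(-85924)) - 121929/69826)) = √(686084 + ((24787 + 85924) - 121929/69826)) = √(686084 + (110711 - 121929/69826)) = √(686084 + 7730384357/69826) = √(55636885741/69826) = √3884901183751066/69826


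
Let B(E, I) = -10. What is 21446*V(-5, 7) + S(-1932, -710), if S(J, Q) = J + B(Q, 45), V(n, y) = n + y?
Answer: 40950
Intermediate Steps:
S(J, Q) = -10 + J (S(J, Q) = J - 10 = -10 + J)
21446*V(-5, 7) + S(-1932, -710) = 21446*(-5 + 7) + (-10 - 1932) = 21446*2 - 1942 = 42892 - 1942 = 40950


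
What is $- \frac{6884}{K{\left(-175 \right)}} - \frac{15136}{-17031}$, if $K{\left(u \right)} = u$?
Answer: $\frac{17127172}{425775} \approx 40.226$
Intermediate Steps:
$- \frac{6884}{K{\left(-175 \right)}} - \frac{15136}{-17031} = - \frac{6884}{-175} - \frac{15136}{-17031} = \left(-6884\right) \left(- \frac{1}{175}\right) - - \frac{15136}{17031} = \frac{6884}{175} + \frac{15136}{17031} = \frac{17127172}{425775}$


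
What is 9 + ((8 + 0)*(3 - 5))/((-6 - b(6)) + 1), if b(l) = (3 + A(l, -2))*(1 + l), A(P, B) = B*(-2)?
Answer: 251/27 ≈ 9.2963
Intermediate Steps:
A(P, B) = -2*B
b(l) = 7 + 7*l (b(l) = (3 - 2*(-2))*(1 + l) = (3 + 4)*(1 + l) = 7*(1 + l) = 7 + 7*l)
9 + ((8 + 0)*(3 - 5))/((-6 - b(6)) + 1) = 9 + ((8 + 0)*(3 - 5))/((-6 - (7 + 7*6)) + 1) = 9 + (8*(-2))/((-6 - (7 + 42)) + 1) = 9 - 16/((-6 - 1*49) + 1) = 9 - 16/((-6 - 49) + 1) = 9 - 16/(-55 + 1) = 9 - 16/(-54) = 9 - 1/54*(-16) = 9 + 8/27 = 251/27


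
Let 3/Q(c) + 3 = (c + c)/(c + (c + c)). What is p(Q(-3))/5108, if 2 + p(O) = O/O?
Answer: -1/5108 ≈ -0.00019577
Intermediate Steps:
Q(c) = -9/7 (Q(c) = 3/(-3 + (c + c)/(c + (c + c))) = 3/(-3 + (2*c)/(c + 2*c)) = 3/(-3 + (2*c)/((3*c))) = 3/(-3 + (2*c)*(1/(3*c))) = 3/(-3 + ⅔) = 3/(-7/3) = 3*(-3/7) = -9/7)
p(O) = -1 (p(O) = -2 + O/O = -2 + 1 = -1)
p(Q(-3))/5108 = -1/5108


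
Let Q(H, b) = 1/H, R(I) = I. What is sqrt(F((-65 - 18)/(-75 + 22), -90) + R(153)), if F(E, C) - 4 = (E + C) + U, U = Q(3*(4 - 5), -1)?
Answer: sqrt(1724991)/159 ≈ 8.2603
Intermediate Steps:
U = -1/3 (U = 1/(3*(4 - 5)) = 1/(3*(-1)) = 1/(-3) = -1/3 ≈ -0.33333)
F(E, C) = 11/3 + C + E (F(E, C) = 4 + ((E + C) - 1/3) = 4 + ((C + E) - 1/3) = 4 + (-1/3 + C + E) = 11/3 + C + E)
sqrt(F((-65 - 18)/(-75 + 22), -90) + R(153)) = sqrt((11/3 - 90 + (-65 - 18)/(-75 + 22)) + 153) = sqrt((11/3 - 90 - 83/(-53)) + 153) = sqrt((11/3 - 90 - 83*(-1/53)) + 153) = sqrt((11/3 - 90 + 83/53) + 153) = sqrt(-13478/159 + 153) = sqrt(10849/159) = sqrt(1724991)/159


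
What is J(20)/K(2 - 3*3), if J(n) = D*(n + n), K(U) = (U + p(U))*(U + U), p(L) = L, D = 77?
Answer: 110/7 ≈ 15.714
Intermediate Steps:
K(U) = 4*U**2 (K(U) = (U + U)*(U + U) = (2*U)*(2*U) = 4*U**2)
J(n) = 154*n (J(n) = 77*(n + n) = 77*(2*n) = 154*n)
J(20)/K(2 - 3*3) = (154*20)/((4*(2 - 3*3)**2)) = 3080/((4*(2 - 9)**2)) = 3080/((4*(-7)**2)) = 3080/((4*49)) = 3080/196 = 3080*(1/196) = 110/7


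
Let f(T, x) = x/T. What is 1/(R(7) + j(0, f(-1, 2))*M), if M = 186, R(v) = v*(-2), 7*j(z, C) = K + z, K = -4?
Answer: -7/842 ≈ -0.0083135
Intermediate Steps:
j(z, C) = -4/7 + z/7 (j(z, C) = (-4 + z)/7 = -4/7 + z/7)
R(v) = -2*v
1/(R(7) + j(0, f(-1, 2))*M) = 1/(-2*7 + (-4/7 + (⅐)*0)*186) = 1/(-14 + (-4/7 + 0)*186) = 1/(-14 - 4/7*186) = 1/(-14 - 744/7) = 1/(-842/7) = -7/842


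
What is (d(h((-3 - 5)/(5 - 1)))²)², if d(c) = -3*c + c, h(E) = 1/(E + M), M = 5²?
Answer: 16/279841 ≈ 5.7175e-5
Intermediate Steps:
M = 25
h(E) = 1/(25 + E) (h(E) = 1/(E + 25) = 1/(25 + E))
d(c) = -2*c
(d(h((-3 - 5)/(5 - 1)))²)² = ((-2/(25 + (-3 - 5)/(5 - 1)))²)² = ((-2/(25 - 8/4))²)² = ((-2/(25 - 8*¼))²)² = ((-2/(25 - 2))²)² = ((-2/23)²)² = (4/529)² = 16/279841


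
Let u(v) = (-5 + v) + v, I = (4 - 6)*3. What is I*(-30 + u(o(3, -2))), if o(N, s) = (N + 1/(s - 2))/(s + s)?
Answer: 873/4 ≈ 218.25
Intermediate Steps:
o(N, s) = (N + 1/(-2 + s))/(2*s) (o(N, s) = (N + 1/(-2 + s))/((2*s)) = (N + 1/(-2 + s))*(1/(2*s)) = (N + 1/(-2 + s))/(2*s))
I = -6 (I = -2*3 = -6)
u(v) = -5 + 2*v
I*(-30 + u(o(3, -2))) = -6*(-30 + (-5 + 2*((1/2)*(1 - 2*3 + 3*(-2))/(-2*(-2 - 2))))) = -6*(-30 + (-5 + 2*((1/2)*(-1/2)*(1 - 6 - 6)/(-4)))) = -6*(-30 + (-5 + 2*((1/2)*(-1/2)*(-1/4)*(-11)))) = -6*(-30 + (-5 + 2*(-11/16))) = -6*(-30 + (-5 - 11/8)) = -6*(-30 - 51/8) = -6*(-291/8) = 873/4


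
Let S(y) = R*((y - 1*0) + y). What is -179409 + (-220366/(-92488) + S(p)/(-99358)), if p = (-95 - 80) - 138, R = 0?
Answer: -8296479613/46244 ≈ -1.7941e+5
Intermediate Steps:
p = -313 (p = -175 - 138 = -313)
S(y) = 0 (S(y) = 0*((y - 1*0) + y) = 0*((y + 0) + y) = 0*(y + y) = 0*(2*y) = 0)
-179409 + (-220366/(-92488) + S(p)/(-99358)) = -179409 + (-220366/(-92488) + 0/(-99358)) = -179409 + (-220366*(-1/92488) + 0*(-1/99358)) = -179409 + (110183/46244 + 0) = -179409 + 110183/46244 = -8296479613/46244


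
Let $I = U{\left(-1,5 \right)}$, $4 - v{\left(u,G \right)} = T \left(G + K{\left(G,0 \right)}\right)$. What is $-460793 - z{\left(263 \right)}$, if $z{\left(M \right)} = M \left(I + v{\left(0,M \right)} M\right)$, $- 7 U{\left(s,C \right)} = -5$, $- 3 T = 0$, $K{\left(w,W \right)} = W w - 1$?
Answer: $- \frac{5163598}{7} \approx -7.3766 \cdot 10^{5}$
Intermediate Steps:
$K{\left(w,W \right)} = -1 + W w$
$T = 0$ ($T = \left(- \frac{1}{3}\right) 0 = 0$)
$v{\left(u,G \right)} = 4$ ($v{\left(u,G \right)} = 4 - 0 \left(G - \left(1 + 0 G\right)\right) = 4 - 0 \left(G + \left(-1 + 0\right)\right) = 4 - 0 \left(G - 1\right) = 4 - 0 \left(-1 + G\right) = 4 - 0 = 4 + 0 = 4$)
$U{\left(s,C \right)} = \frac{5}{7}$ ($U{\left(s,C \right)} = \left(- \frac{1}{7}\right) \left(-5\right) = \frac{5}{7}$)
$I = \frac{5}{7} \approx 0.71429$
$z{\left(M \right)} = M \left(\frac{5}{7} + 4 M\right)$
$-460793 - z{\left(263 \right)} = -460793 - \frac{1}{7} \cdot 263 \left(5 + 28 \cdot 263\right) = -460793 - \frac{1}{7} \cdot 263 \left(5 + 7364\right) = -460793 - \frac{1}{7} \cdot 263 \cdot 7369 = -460793 - \frac{1938047}{7} = - \frac{5163598}{7}$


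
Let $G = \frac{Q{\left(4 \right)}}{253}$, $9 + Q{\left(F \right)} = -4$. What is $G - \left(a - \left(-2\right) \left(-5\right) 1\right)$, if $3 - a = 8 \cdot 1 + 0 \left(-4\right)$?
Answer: $\frac{3782}{253} \approx 14.949$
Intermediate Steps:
$Q{\left(F \right)} = -13$ ($Q{\left(F \right)} = -9 - 4 = -13$)
$a = -5$ ($a = 3 - \left(8 \cdot 1 + 0 \left(-4\right)\right) = 3 - \left(8 + 0\right) = 3 - 8 = -5$)
$G = - \frac{13}{253} \approx -0.051383$
$G - \left(a - \left(-2\right) \left(-5\right) 1\right) = - \frac{13}{253} - \left(-5 - \left(-2\right) \left(-5\right) 1\right) = - \frac{13}{253} + \left(10 \cdot 1 + 5\right) = - \frac{13}{253} + \left(10 + 5\right) = - \frac{13}{253} + 15 = \frac{3782}{253}$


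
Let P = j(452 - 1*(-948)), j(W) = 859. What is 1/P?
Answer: 1/859 ≈ 0.0011641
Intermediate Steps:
P = 859
1/P = 1/859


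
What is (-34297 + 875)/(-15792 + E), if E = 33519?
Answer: -33422/17727 ≈ -1.8854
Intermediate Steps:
(-34297 + 875)/(-15792 + E) = (-34297 + 875)/(-15792 + 33519) = -33422/17727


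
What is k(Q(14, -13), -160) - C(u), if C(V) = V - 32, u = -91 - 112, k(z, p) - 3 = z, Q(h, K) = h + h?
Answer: 266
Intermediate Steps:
Q(h, K) = 2*h
k(z, p) = 3 + z
u = -203
C(V) = -32 + V
k(Q(14, -13), -160) - C(u) = (3 + 2*14) - (-32 - 203) = (3 + 28) - 1*(-235) = 31 + 235 = 266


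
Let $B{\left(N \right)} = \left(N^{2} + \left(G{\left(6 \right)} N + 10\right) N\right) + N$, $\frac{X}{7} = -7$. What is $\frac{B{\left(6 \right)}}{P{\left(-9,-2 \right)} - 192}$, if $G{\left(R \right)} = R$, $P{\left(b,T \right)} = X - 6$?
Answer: $- \frac{318}{247} \approx -1.2874$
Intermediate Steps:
$X = -49$ ($X = 7 \left(-7\right) = -49$)
$P{\left(b,T \right)} = -55$ ($P{\left(b,T \right)} = -49 - 6 = -55$)
$B{\left(N \right)} = N + N^{2} + N \left(10 + 6 N\right)$ ($B{\left(N \right)} = \left(N^{2} + \left(6 N + 10\right) N\right) + N = \left(N^{2} + \left(10 + 6 N\right) N\right) + N = \left(N^{2} + N \left(10 + 6 N\right)\right) + N = N + N^{2} + N \left(10 + 6 N\right)$)
$\frac{B{\left(6 \right)}}{P{\left(-9,-2 \right)} - 192} = \frac{6 \left(11 + 7 \cdot 6\right)}{-55 - 192} = \frac{6 \left(11 + 42\right)}{-247} = 6 \cdot 53 \left(- \frac{1}{247}\right) = 318 \left(- \frac{1}{247}\right) = - \frac{318}{247}$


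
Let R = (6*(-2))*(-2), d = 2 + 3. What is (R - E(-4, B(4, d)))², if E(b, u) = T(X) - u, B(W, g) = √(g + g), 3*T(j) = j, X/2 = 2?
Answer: 4714/9 + 136*√10/3 ≈ 667.13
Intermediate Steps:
X = 4 (X = 2*2 = 4)
T(j) = j/3
d = 5
B(W, g) = √2*√g (B(W, g) = √(2*g) = √2*√g)
E(b, u) = 4/3 - u (E(b, u) = (⅓)*4 - u = 4/3 - u)
R = 24 (R = -12*(-2) = 24)
(R - E(-4, B(4, d)))² = (24 - (4/3 - √2*√5))² = (24 - (4/3 - √10))² = (24 + (-4/3 + √10))² = (68/3 + √10)²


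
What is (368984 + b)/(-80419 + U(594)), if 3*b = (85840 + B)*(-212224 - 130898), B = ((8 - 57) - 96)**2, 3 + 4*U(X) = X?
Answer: 48888834104/321085 ≈ 1.5226e+5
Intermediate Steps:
U(X) = -3/4 + X/4
B = 21025 (B = (-49 - 96)**2 = (-145)**2 = 21025)
b = -12222577510 (b = ((85840 + 21025)*(-212224 - 130898))/3 = (106865*(-343122))/3 = (1/3)*(-36667732530) = -12222577510)
(368984 + b)/(-80419 + U(594)) = (368984 - 12222577510)/(-80419 + (-3/4 + (1/4)*594)) = -12222208526/(-80419 + (-3/4 + 297/2)) = -12222208526/(-80419 + 591/4) = -12222208526/(-321085/4) = -12222208526*(-4/321085) = 48888834104/321085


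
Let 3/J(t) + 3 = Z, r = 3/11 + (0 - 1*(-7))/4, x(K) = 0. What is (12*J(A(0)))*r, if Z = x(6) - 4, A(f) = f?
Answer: -801/77 ≈ -10.403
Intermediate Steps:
r = 89/44 (r = 3*(1/11) + (0 + 7)*(¼) = 3/11 + 7*(¼) = 3/11 + 7/4 = 89/44 ≈ 2.0227)
Z = -4 (Z = 0 - 4 = -4)
J(t) = -3/7 (J(t) = 3/(-3 - 4) = 3/(-7) = 3*(-⅐) = -3/7)
(12*J(A(0)))*r = (12*(-3/7))*(89/44) = -36/7*89/44 = -801/77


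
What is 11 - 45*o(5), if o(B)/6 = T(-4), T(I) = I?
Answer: 1091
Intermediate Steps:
o(B) = -24 (o(B) = 6*(-4) = -24)
11 - 45*o(5) = 11 - 45*(-24) = 11 + 1080 = 1091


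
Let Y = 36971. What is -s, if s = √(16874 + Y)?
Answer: -11*√445 ≈ -232.05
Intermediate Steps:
s = 11*√445 (s = √(16874 + 36971) = √53845 = 11*√445 ≈ 232.05)
-s = -11*√445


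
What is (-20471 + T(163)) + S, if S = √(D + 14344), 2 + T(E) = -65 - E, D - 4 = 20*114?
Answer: -20701 + 2*√4157 ≈ -20572.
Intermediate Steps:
D = 2284 (D = 4 + 20*114 = 4 + 2280 = 2284)
T(E) = -67 - E (T(E) = -2 + (-65 - E) = -67 - E)
S = 2*√4157 (S = √(2284 + 14344) = √16628 = 2*√4157 ≈ 128.95)
(-20471 + T(163)) + S = (-20471 + (-67 - 1*163)) + 2*√4157 = (-20471 + (-67 - 163)) + 2*√4157 = (-20471 - 230) + 2*√4157 = -20701 + 2*√4157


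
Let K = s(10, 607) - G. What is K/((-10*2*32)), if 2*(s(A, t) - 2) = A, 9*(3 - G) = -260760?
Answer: 21727/480 ≈ 45.265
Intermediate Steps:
G = 86929/3 (G = 3 - ⅑*(-260760) = 3 + 86920/3 = 86929/3 ≈ 28976.)
s(A, t) = 2 + A/2
K = -86908/3 (K = (2 + (½)*10) - 1*86929/3 = (2 + 5) - 86929/3 = 7 - 86929/3 = -86908/3 ≈ -28969.)
K/((-10*2*32)) = -86908/(3*(-10*2*32)) = -86908/(3*((-20*32))) = -86908/3/(-640) = -86908/3*(-1/640) = 21727/480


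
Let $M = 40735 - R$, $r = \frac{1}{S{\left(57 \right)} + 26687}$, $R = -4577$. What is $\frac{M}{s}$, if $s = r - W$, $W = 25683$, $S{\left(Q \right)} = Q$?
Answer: $- \frac{1211824128}{686866151} \approx -1.7643$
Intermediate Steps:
$r = \frac{1}{26744}$ ($r = \frac{1}{57 + 26687} = \frac{1}{26744} \approx 3.7392 \cdot 10^{-5}$)
$s = - \frac{686866151}{26744}$ ($s = \frac{1}{26744} - 25683 = - \frac{686866151}{26744} \approx -25683.0$)
$M = 45312$ ($M = 40735 - -4577 = 40735 + 4577 = 45312$)
$\frac{M}{s} = \frac{45312}{- \frac{686866151}{26744}} = 45312 \left(- \frac{26744}{686866151}\right) = - \frac{1211824128}{686866151}$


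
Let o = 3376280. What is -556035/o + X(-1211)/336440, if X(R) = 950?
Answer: -919324747/5679578216 ≈ -0.16186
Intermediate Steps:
-556035/o + X(-1211)/336440 = -556035/3376280 + 950/336440 = -556035*1/3376280 + 950*(1/336440) = -111207/675256 + 95/33644 = -919324747/5679578216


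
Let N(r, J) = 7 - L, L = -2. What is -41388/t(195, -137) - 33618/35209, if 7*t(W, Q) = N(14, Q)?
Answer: -3400304402/105627 ≈ -32192.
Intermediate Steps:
N(r, J) = 9 (N(r, J) = 7 - 1*(-2) = 7 + 2 = 9)
t(W, Q) = 9/7 (t(W, Q) = (⅐)*9 = 9/7)
-41388/t(195, -137) - 33618/35209 = -41388/9/7 - 33618/35209 = -41388*7/9 - 33618*1/35209 = -96572/3 - 33618/35209 = -3400304402/105627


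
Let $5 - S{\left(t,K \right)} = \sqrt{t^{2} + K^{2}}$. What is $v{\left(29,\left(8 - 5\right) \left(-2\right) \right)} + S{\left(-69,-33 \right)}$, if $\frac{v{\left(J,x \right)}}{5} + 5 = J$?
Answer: $125 - 15 \sqrt{26} \approx 48.515$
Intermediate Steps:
$v{\left(J,x \right)} = -25 + 5 J$
$S{\left(t,K \right)} = 5 - \sqrt{K^{2} + t^{2}}$ ($S{\left(t,K \right)} = 5 - \sqrt{t^{2} + K^{2}} = 5 - \sqrt{K^{2} + t^{2}}$)
$v{\left(29,\left(8 - 5\right) \left(-2\right) \right)} + S{\left(-69,-33 \right)} = \left(-25 + 5 \cdot 29\right) + \left(5 - \sqrt{\left(-33\right)^{2} + \left(-69\right)^{2}}\right) = \left(-25 + 145\right) + \left(5 - \sqrt{1089 + 4761}\right) = 120 + \left(5 - \sqrt{5850}\right) = 120 + \left(5 - 15 \sqrt{26}\right) = 125 - 15 \sqrt{26}$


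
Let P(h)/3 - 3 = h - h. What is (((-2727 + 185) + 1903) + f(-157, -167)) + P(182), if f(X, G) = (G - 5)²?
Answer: 28954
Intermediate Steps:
P(h) = 9 (P(h) = 9 + 3*(h - h) = 9 + 3*0 = 9 + 0 = 9)
f(X, G) = (-5 + G)²
(((-2727 + 185) + 1903) + f(-157, -167)) + P(182) = (((-2727 + 185) + 1903) + (-5 - 167)²) + 9 = ((-2542 + 1903) + (-172)²) + 9 = (-639 + 29584) + 9 = 28945 + 9 = 28954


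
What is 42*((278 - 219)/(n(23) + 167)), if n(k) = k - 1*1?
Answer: 118/9 ≈ 13.111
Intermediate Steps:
n(k) = -1 + k (n(k) = k - 1 = -1 + k)
42*((278 - 219)/(n(23) + 167)) = 42*((278 - 219)/((-1 + 23) + 167)) = 42*(59/(22 + 167)) = 42*(59/189) = 118/9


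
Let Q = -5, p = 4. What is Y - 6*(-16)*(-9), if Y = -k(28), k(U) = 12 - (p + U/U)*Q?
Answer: -901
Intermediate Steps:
k(U) = 37 (k(U) = 12 - (4 + U/U)*(-5) = 12 - (4 + 1)*(-5) = 12 - 5*(-5) = 12 - 1*(-25) = 12 + 25 = 37)
Y = -37 (Y = -1*37 = -37)
Y - 6*(-16)*(-9) = -37 - 6*(-16)*(-9) = -37 + 96*(-9) = -37 - 864 = -901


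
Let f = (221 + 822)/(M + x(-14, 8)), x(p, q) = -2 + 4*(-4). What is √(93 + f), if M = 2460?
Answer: √557139858/2442 ≈ 9.6658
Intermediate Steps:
x(p, q) = -18 (x(p, q) = -2 - 16 = -18)
f = 1043/2442 (f = (221 + 822)/(2460 - 18) = 1043/2442 ≈ 0.42711)
√(93 + f) = √(93 + 1043/2442) = √(228149/2442) = √557139858/2442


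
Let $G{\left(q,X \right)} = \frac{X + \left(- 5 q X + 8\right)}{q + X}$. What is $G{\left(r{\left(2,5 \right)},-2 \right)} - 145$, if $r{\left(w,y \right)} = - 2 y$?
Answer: $- \frac{823}{6} \approx -137.17$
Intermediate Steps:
$G{\left(q,X \right)} = \frac{8 + X - 5 X q}{X + q}$ ($G{\left(q,X \right)} = \frac{X - \left(-8 + 5 X q\right)}{X + q} = \frac{8 + X - 5 X q}{X + q}$)
$G{\left(r{\left(2,5 \right)},-2 \right)} - 145 = \frac{8 - 2 - - 10 \left(\left(-2\right) 5\right)}{-2 - 10} - 145 = \frac{8 - 2 - \left(-10\right) \left(-10\right)}{-2 - 10} - 145 = \frac{8 - 2 - 100}{-12} - 145 = \left(- \frac{1}{12}\right) \left(-94\right) - 145 = \frac{47}{6} - 145 = - \frac{823}{6}$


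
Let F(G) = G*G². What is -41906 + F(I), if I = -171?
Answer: -5042117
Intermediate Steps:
F(G) = G³
-41906 + F(I) = -41906 + (-171)³ = -41906 - 5000211 = -5042117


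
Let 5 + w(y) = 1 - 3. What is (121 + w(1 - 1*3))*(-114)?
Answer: -12996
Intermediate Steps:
w(y) = -7 (w(y) = -5 + (1 - 3) = -5 - 2 = -7)
(121 + w(1 - 1*3))*(-114) = (121 - 7)*(-114) = 114*(-114) = -12996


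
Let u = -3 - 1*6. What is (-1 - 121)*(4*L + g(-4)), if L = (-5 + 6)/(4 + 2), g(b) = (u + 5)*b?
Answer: -6100/3 ≈ -2033.3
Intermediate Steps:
u = -9 (u = -3 - 6 = -9)
g(b) = -4*b (g(b) = (-9 + 5)*b = -4*b)
L = 1/6 ≈ 0.16667
(-1 - 121)*(4*L + g(-4)) = (-1 - 121)*(4*(1/6) - 4*(-4)) = -122*(2/3 + 16) = -122*50/3 = -6100/3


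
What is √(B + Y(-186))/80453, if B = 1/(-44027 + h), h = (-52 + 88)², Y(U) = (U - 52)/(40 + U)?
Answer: 2*√3965424707127/250962111439 ≈ 1.5870e-5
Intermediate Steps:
Y(U) = (-52 + U)/(40 + U)
h = 1296 (h = 36² = 1296)
B = -1/42731 (B = 1/(-44027 + 1296) = 1/(-42731) = -1/42731 ≈ -2.3402e-5)
√(B + Y(-186))/80453 = √(-1/42731 + (-52 - 186)/(40 - 186))/80453 = √(-1/42731 - 238/(-146))*(1/80453) = √(-1/42731 - 1/146*(-238))*(1/80453) = √(-1/42731 + 119/73)*(1/80453) = √(5084916/3119363)*(1/80453) = (2*√3965424707127/3119363)*(1/80453) = 2*√3965424707127/250962111439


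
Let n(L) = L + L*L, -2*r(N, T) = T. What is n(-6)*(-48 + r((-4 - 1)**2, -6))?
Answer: -1350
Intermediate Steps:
r(N, T) = -T/2
n(L) = L + L**2
n(-6)*(-48 + r((-4 - 1)**2, -6)) = (-6*(1 - 6))*(-48 - 1/2*(-6)) = (-6*(-5))*(-48 + 3) = 30*(-45) = -1350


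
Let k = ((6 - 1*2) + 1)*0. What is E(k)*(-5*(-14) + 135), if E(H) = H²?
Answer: 0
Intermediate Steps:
k = 0 (k = ((6 - 2) + 1)*0 = (4 + 1)*0 = 5*0 = 0)
E(k)*(-5*(-14) + 135) = 0²*(-5*(-14) + 135) = 0*(70 + 135) = 0*205 = 0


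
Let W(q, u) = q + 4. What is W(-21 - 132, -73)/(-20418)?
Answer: 149/20418 ≈ 0.0072975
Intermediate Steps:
W(q, u) = 4 + q
W(-21 - 132, -73)/(-20418) = (4 + (-21 - 132))/(-20418) = (4 - 153)*(-1/20418) = -149*(-1/20418) = 149/20418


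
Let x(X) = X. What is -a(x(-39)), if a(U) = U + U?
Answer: 78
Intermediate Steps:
a(U) = 2*U
-a(x(-39)) = -2*(-39) = -1*(-78) = 78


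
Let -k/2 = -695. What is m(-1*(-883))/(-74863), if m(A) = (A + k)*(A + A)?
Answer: -4014118/74863 ≈ -53.620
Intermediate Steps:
k = 1390 (k = -2*(-695) = 1390)
m(A) = 2*A*(1390 + A) (m(A) = (A + 1390)*(A + A) = (1390 + A)*(2*A) = 2*A*(1390 + A))
m(-1*(-883))/(-74863) = (2*(-1*(-883))*(1390 - 1*(-883)))/(-74863) = (2*883*(1390 + 883))*(-1/74863) = (2*883*2273)*(-1/74863) = 4014118*(-1/74863) = -4014118/74863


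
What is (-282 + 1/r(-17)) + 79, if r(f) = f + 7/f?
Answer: -60105/296 ≈ -203.06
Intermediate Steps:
(-282 + 1/r(-17)) + 79 = (-282 + 1/(-17 + 7/(-17))) + 79 = (-282 + 1/(-17 + 7*(-1/17))) + 79 = (-282 + 1/(-17 - 7/17)) + 79 = (-282 + 1/(-296/17)) + 79 = (-282 - 17/296) + 79 = -83489/296 + 79 = -60105/296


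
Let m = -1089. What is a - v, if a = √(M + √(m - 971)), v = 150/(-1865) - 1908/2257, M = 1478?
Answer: 779394/841861 + √(1478 + 2*I*√515) ≈ 39.375 + 0.59022*I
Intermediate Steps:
v = -779394/841861 (v = 150*(-1/1865) - 1908*1/2257 = -30/373 - 1908/2257 = -779394/841861 ≈ -0.92580)
a = √(1478 + 2*I*√515) (a = √(1478 + √(-1089 - 971)) = √(1478 + √(-2060)) = √(1478 + 2*I*√515) ≈ 38.449 + 0.5902*I)
a - v = √(1478 + 2*I*√515) - 1*(-779394/841861) = √(1478 + 2*I*√515) + 779394/841861 = 779394/841861 + √(1478 + 2*I*√515)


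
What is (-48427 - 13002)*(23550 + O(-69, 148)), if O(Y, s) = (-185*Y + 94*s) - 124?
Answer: -3077777187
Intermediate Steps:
O(Y, s) = -124 - 185*Y + 94*s
(-48427 - 13002)*(23550 + O(-69, 148)) = (-48427 - 13002)*(23550 + (-124 - 185*(-69) + 94*148)) = -61429*(23550 + (-124 + 12765 + 13912)) = -61429*(23550 + 26553) = -61429*50103 = -3077777187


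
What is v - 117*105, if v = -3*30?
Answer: -12375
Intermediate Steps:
v = -90
v - 117*105 = -90 - 117*105 = -90 - 12285 = -12375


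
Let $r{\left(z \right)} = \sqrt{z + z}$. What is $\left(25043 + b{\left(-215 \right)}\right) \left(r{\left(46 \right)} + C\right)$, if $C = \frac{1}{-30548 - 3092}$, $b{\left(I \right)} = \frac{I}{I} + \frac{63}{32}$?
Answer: $- \frac{801471}{1076480} + \frac{801471 \sqrt{23}}{16} \approx 2.4023 \cdot 10^{5}$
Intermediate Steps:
$r{\left(z \right)} = \sqrt{2} \sqrt{z}$ ($r{\left(z \right)} = \sqrt{2 z} = \sqrt{2} \sqrt{z}$)
$b{\left(I \right)} = \frac{95}{32}$ ($b{\left(I \right)} = 1 + 63 \cdot \frac{1}{32} = 1 + \frac{63}{32} = \frac{95}{32}$)
$C = - \frac{1}{33640}$ ($C = \frac{1}{-33640} = - \frac{1}{33640} \approx -2.9727 \cdot 10^{-5}$)
$\left(25043 + b{\left(-215 \right)}\right) \left(r{\left(46 \right)} + C\right) = \left(25043 + \frac{95}{32}\right) \left(\sqrt{2} \sqrt{46} - \frac{1}{33640}\right) = \frac{801471 \left(2 \sqrt{23} - \frac{1}{33640}\right)}{32} = \frac{801471 \left(- \frac{1}{33640} + 2 \sqrt{23}\right)}{32} = - \frac{801471}{1076480} + \frac{801471 \sqrt{23}}{16}$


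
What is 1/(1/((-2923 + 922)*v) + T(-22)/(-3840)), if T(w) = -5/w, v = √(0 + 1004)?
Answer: -1886727980544/103737283 + 31735283712*√251/103737283 ≈ -13341.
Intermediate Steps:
v = 2*√251 (v = √1004 = 2*√251 ≈ 31.686)
1/(1/((-2923 + 922)*v) + T(-22)/(-3840)) = 1/(1/((-2923 + 922)*((2*√251))) - 5/(-22)/(-3840)) = 1/((√251/502)/(-2001) - 5*(-1/22)*(-1/3840)) = 1/(-√251/1004502 + (5/22)*(-1/3840)) = 1/(-√251/1004502 - 1/16896) = 1/(-1/16896 - √251/1004502)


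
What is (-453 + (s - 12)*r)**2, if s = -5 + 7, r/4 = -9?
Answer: 8649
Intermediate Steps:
r = -36 (r = 4*(-9) = -36)
s = 2
(-453 + (s - 12)*r)**2 = (-453 + (2 - 12)*(-36))**2 = (-453 - 10*(-36))**2 = (-453 + 360)**2 = (-93)**2 = 8649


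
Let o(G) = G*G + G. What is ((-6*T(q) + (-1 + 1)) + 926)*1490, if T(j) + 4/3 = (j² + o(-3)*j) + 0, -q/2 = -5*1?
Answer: -38740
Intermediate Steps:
q = 10 (q = -(-10) = -2*(-5) = 10)
o(G) = G + G² (o(G) = G² + G = G + G²)
T(j) = -4/3 + j² + 6*j (T(j) = -4/3 + ((j² + (-3*(1 - 3))*j) + 0) = -4/3 + ((j² + (-3*(-2))*j) + 0) = -4/3 + ((j² + 6*j) + 0) = -4/3 + (j² + 6*j) = -4/3 + j² + 6*j)
((-6*T(q) + (-1 + 1)) + 926)*1490 = ((-6*(-4/3 + 10² + 6*10) + (-1 + 1)) + 926)*1490 = ((-6*(-4/3 + 100 + 60) + 0) + 926)*1490 = ((-6*476/3 + 0) + 926)*1490 = ((-952 + 0) + 926)*1490 = (-952 + 926)*1490 = -26*1490 = -38740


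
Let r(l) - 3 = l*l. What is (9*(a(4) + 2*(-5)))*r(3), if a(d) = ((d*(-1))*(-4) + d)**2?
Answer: 42120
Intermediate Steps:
a(d) = 25*d**2 (a(d) = (-d*(-4) + d)**2 = (4*d + d)**2 = (5*d)**2 = 25*d**2)
r(l) = 3 + l**2 (r(l) = 3 + l*l = 3 + l**2)
(9*(a(4) + 2*(-5)))*r(3) = (9*(25*4**2 + 2*(-5)))*(3 + 3**2) = (9*(25*16 - 10))*(3 + 9) = (9*(400 - 10))*12 = (9*390)*12 = 3510*12 = 42120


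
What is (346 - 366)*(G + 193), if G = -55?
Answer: -2760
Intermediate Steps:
(346 - 366)*(G + 193) = (346 - 366)*(-55 + 193) = -20*138 = -2760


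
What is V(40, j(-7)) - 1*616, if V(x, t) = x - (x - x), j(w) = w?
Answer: -576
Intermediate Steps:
V(x, t) = x (V(x, t) = x - 1*0 = x + 0 = x)
V(40, j(-7)) - 1*616 = 40 - 1*616 = 40 - 616 = -576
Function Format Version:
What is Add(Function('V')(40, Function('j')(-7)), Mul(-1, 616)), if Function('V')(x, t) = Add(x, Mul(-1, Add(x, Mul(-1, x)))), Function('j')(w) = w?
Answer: -576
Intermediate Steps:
Function('V')(x, t) = x (Function('V')(x, t) = Add(x, Mul(-1, 0)) = Add(x, 0) = x)
Add(Function('V')(40, Function('j')(-7)), Mul(-1, 616)) = Add(40, Mul(-1, 616)) = Add(40, -616) = -576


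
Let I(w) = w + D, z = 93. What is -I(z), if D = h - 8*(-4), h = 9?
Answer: -134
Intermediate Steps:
D = 41 (D = 9 - 8*(-4) = 9 + 32 = 41)
I(w) = 41 + w (I(w) = w + 41 = 41 + w)
-I(z) = -(41 + 93) = -1*134 = -134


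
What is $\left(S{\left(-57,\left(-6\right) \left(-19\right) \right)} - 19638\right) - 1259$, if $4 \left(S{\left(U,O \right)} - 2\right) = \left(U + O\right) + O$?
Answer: $- \frac{83409}{4} \approx -20852.0$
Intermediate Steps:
$S{\left(U,O \right)} = 2 + \frac{O}{2} + \frac{U}{4}$ ($S{\left(U,O \right)} = 2 + \frac{\left(U + O\right) + O}{4} = 2 + \frac{\left(O + U\right) + O}{4} = 2 + \frac{U + 2 O}{4} = 2 + \left(\frac{O}{2} + \frac{U}{4}\right) = 2 + \frac{O}{2} + \frac{U}{4}$)
$\left(S{\left(-57,\left(-6\right) \left(-19\right) \right)} - 19638\right) - 1259 = \left(\left(2 + \frac{\left(-6\right) \left(-19\right)}{2} + \frac{1}{4} \left(-57\right)\right) - 19638\right) - 1259 = \left(\left(2 + \frac{1}{2} \cdot 114 - \frac{57}{4}\right) - 19638\right) - 1259 = \left(\left(2 + 57 - \frac{57}{4}\right) - 19638\right) - 1259 = \left(\frac{179}{4} - 19638\right) - 1259 = - \frac{78373}{4} - 1259 = - \frac{83409}{4}$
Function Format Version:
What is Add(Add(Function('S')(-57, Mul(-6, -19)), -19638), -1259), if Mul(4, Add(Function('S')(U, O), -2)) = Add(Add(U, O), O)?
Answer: Rational(-83409, 4) ≈ -20852.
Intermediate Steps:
Function('S')(U, O) = Add(2, Mul(Rational(1, 2), O), Mul(Rational(1, 4), U)) (Function('S')(U, O) = Add(2, Mul(Rational(1, 4), Add(Add(U, O), O))) = Add(2, Mul(Rational(1, 4), Add(Add(O, U), O))) = Add(2, Mul(Rational(1, 4), Add(U, Mul(2, O)))) = Add(2, Add(Mul(Rational(1, 2), O), Mul(Rational(1, 4), U))) = Add(2, Mul(Rational(1, 2), O), Mul(Rational(1, 4), U)))
Add(Add(Function('S')(-57, Mul(-6, -19)), -19638), -1259) = Add(Add(Add(2, Mul(Rational(1, 2), Mul(-6, -19)), Mul(Rational(1, 4), -57)), -19638), -1259) = Add(Add(Add(2, Mul(Rational(1, 2), 114), Rational(-57, 4)), -19638), -1259) = Add(Add(Add(2, 57, Rational(-57, 4)), -19638), -1259) = Add(Add(Rational(179, 4), -19638), -1259) = Add(Rational(-78373, 4), -1259) = Rational(-83409, 4)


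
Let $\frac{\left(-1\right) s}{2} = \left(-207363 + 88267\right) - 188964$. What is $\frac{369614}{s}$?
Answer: $\frac{184807}{308060} \approx 0.59991$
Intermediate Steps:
$s = 616120$ ($s = - 2 \left(\left(-207363 + 88267\right) - 188964\right) = - 2 \left(-119096 - 188964\right) = \left(-2\right) \left(-308060\right) = 616120$)
$\frac{369614}{s} = \frac{369614}{616120} = 369614 \cdot \frac{1}{616120} = \frac{184807}{308060}$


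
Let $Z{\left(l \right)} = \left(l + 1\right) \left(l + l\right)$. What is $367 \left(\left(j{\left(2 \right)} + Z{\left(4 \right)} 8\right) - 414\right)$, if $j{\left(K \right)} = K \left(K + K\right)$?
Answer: $-31562$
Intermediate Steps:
$Z{\left(l \right)} = 2 l \left(1 + l\right)$ ($Z{\left(l \right)} = \left(1 + l\right) 2 l = 2 l \left(1 + l\right)$)
$j{\left(K \right)} = 2 K^{2}$ ($j{\left(K \right)} = K 2 K = 2 K^{2}$)
$367 \left(\left(j{\left(2 \right)} + Z{\left(4 \right)} 8\right) - 414\right) = 367 \left(\left(2 \cdot 2^{2} + 2 \cdot 4 \left(1 + 4\right) 8\right) - 414\right) = 367 \left(\left(2 \cdot 4 + 2 \cdot 4 \cdot 5 \cdot 8\right) - 414\right) = 367 \left(\left(8 + 40 \cdot 8\right) - 414\right) = 367 \left(\left(8 + 320\right) - 414\right) = 367 \left(328 - 414\right) = 367 \left(-86\right) = -31562$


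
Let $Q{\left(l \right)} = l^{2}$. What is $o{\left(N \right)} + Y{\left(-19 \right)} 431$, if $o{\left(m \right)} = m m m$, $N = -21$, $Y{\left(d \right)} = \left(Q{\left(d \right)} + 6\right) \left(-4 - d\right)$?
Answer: $2363394$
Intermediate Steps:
$Y{\left(d \right)} = \left(-4 - d\right) \left(6 + d^{2}\right)$ ($Y{\left(d \right)} = \left(d^{2} + 6\right) \left(-4 - d\right) = \left(6 + d^{2}\right) \left(-4 - d\right) = \left(-4 - d\right) \left(6 + d^{2}\right)$)
$o{\left(m \right)} = m^{3}$ ($o{\left(m \right)} = m^{2} m = m^{3}$)
$o{\left(N \right)} + Y{\left(-19 \right)} 431 = \left(-21\right)^{3} + \left(-24 - \left(-19\right)^{3} - -114 - 4 \left(-19\right)^{2}\right) 431 = -9261 + \left(-24 - -6859 + 114 - 1444\right) 431 = -9261 + \left(-24 + 6859 + 114 - 1444\right) 431 = -9261 + 5505 \cdot 431 = -9261 + 2372655 = 2363394$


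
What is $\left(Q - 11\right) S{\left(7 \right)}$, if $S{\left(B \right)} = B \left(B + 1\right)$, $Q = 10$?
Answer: $-56$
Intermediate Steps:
$S{\left(B \right)} = B \left(1 + B\right)$
$\left(Q - 11\right) S{\left(7 \right)} = \left(10 - 11\right) 7 \left(1 + 7\right) = - 7 \cdot 8 = \left(-1\right) 56 = -56$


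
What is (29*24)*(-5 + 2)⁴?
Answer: 56376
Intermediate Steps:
(29*24)*(-5 + 2)⁴ = 696*(-3)⁴ = 696*81 = 56376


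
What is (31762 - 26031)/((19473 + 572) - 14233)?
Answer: 5731/5812 ≈ 0.98606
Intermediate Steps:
(31762 - 26031)/((19473 + 572) - 14233) = 5731/(20045 - 14233) = 5731/5812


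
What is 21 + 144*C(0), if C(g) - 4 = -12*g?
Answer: 597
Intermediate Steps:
C(g) = 4 - 12*g
21 + 144*C(0) = 21 + 144*(4 - 12*0) = 21 + 144*(4 + 0) = 21 + 144*4 = 21 + 576 = 597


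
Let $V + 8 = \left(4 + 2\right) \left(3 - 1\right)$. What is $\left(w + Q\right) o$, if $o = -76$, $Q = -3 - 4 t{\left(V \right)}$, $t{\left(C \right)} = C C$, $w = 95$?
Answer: $-2128$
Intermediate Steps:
$V = 4$ ($V = -8 + \left(4 + 2\right) \left(3 - 1\right) = -8 + 6 \cdot 2 = -8 + 12 = 4$)
$t{\left(C \right)} = C^{2}$
$Q = -67$ ($Q = -3 - 4 \cdot 4^{2} = -3 - 64 = -67$)
$\left(w + Q\right) o = \left(95 - 67\right) \left(-76\right) = 28 \left(-76\right) = -2128$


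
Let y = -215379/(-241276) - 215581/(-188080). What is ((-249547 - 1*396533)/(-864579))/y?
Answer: 2443215593907200/6666120499599367 ≈ 0.36651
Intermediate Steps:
y = 23130750919/11344797520 (y = -215379*(-1/241276) - 215581*(-1/188080) = 215379/241276 + 215581/188080 = 23130750919/11344797520 ≈ 2.0389)
((-249547 - 1*396533)/(-864579))/y = ((-249547 - 1*396533)/(-864579))/(23130750919/11344797520) = ((-249547 - 396533)*(-1/864579))*(11344797520/23130750919) = -646080*(-1/864579)*(11344797520/23130750919) = (215360/288193)*(11344797520/23130750919) = 2443215593907200/6666120499599367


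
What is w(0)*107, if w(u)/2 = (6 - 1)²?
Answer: 5350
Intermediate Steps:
w(u) = 50 (w(u) = 2*(6 - 1)² = 2*5² = 2*25 = 50)
w(0)*107 = 50*107 = 5350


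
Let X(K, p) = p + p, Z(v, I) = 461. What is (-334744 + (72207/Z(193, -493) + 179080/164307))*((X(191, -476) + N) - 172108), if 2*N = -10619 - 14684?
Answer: 65826061993373299/1059378 ≈ 6.2137e+10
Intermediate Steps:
N = -25303/2 (N = (-10619 - 14684)/2 = (1/2)*(-25303) = -25303/2 ≈ -12652.)
X(K, p) = 2*p
(-334744 + (72207/Z(193, -493) + 179080/164307))*((X(191, -476) + N) - 172108) = (-334744 + (72207/461 + 179080/164307))*((2*(-476) - 25303/2) - 172108) = (-334744 + (72207*(1/461) + 179080*(1/164307)))*((-952 - 25303/2) - 172108) = (-334744 + (72207/461 + 16280/14937))*(-27207/2 - 172108) = (-334744 + 1086061039/6885957)*(-371423/2) = -2303946728969/6885957*(-371423/2) = 65826061993373299/1059378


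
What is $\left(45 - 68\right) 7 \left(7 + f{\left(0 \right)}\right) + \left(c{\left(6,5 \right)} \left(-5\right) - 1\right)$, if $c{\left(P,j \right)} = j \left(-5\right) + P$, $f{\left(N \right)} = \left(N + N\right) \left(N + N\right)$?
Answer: $-1033$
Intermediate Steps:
$f{\left(N \right)} = 4 N^{2}$ ($f{\left(N \right)} = 2 N 2 N = 4 N^{2}$)
$c{\left(P,j \right)} = P - 5 j$ ($c{\left(P,j \right)} = - 5 j + P = P - 5 j$)
$\left(45 - 68\right) 7 \left(7 + f{\left(0 \right)}\right) + \left(c{\left(6,5 \right)} \left(-5\right) - 1\right) = \left(45 - 68\right) 7 \left(7 + 4 \cdot 0^{2}\right) - \left(1 - \left(6 - 25\right) \left(-5\right)\right) = \left(45 - 68\right) 7 \left(7 + 4 \cdot 0\right) - \left(1 - \left(6 - 25\right) \left(-5\right)\right) = - 23 \cdot 7 \left(7 + 0\right) - -94 = - 23 \cdot 7 \cdot 7 + \left(95 - 1\right) = \left(-23\right) 49 + 94 = -1127 + 94 = -1033$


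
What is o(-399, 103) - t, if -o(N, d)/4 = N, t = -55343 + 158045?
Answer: -101106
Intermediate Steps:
t = 102702
o(N, d) = -4*N
o(-399, 103) - t = -4*(-399) - 1*102702 = 1596 - 102702 = -101106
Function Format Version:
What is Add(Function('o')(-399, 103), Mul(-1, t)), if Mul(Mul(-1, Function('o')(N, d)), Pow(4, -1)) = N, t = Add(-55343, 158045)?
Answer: -101106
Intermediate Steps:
t = 102702
Function('o')(N, d) = Mul(-4, N)
Add(Function('o')(-399, 103), Mul(-1, t)) = Add(Mul(-4, -399), Mul(-1, 102702)) = Add(1596, -102702) = -101106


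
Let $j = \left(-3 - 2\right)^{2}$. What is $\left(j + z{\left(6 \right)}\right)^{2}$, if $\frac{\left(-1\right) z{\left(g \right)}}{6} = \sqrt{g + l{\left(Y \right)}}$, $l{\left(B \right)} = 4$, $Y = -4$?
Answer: $985 - 300 \sqrt{10} \approx 36.317$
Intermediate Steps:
$z{\left(g \right)} = - 6 \sqrt{4 + g}$ ($z{\left(g \right)} = - 6 \sqrt{g + 4} = - 6 \sqrt{4 + g}$)
$j = 25$ ($j = \left(-5\right)^{2} = 25$)
$\left(j + z{\left(6 \right)}\right)^{2} = \left(25 - 6 \sqrt{4 + 6}\right)^{2} = \left(25 - 6 \sqrt{10}\right)^{2}$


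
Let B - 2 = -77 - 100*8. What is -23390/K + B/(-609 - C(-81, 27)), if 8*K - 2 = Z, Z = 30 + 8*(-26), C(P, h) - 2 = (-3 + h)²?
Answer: 13891590/13057 ≈ 1063.9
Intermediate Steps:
C(P, h) = 2 + (-3 + h)²
Z = -178 (Z = 30 - 208 = -178)
K = -22 (K = ¼ + (⅛)*(-178) = ¼ - 89/4 = -22)
B = -875 (B = 2 + (-77 - 100*8) = 2 + (-77 - 800) = 2 - 877 = -875)
-23390/K + B/(-609 - C(-81, 27)) = -23390/(-22) - 875/(-609 - (2 + (-3 + 27)²)) = -23390*(-1/22) - 875/(-609 - (2 + 24²)) = 11695/11 - 875/(-609 - (2 + 576)) = 11695/11 - 875/(-609 - 1*578) = 11695/11 - 875/(-609 - 578) = 11695/11 - 875/(-1187) = 11695/11 - 875*(-1/1187) = 11695/11 + 875/1187 = 13891590/13057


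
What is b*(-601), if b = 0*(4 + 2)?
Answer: 0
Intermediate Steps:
b = 0 (b = 0*6 = 0)
b*(-601) = 0*(-601) = 0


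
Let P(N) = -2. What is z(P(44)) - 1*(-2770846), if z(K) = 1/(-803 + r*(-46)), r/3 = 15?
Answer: 7960640557/2873 ≈ 2.7708e+6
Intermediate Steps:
r = 45 (r = 3*15 = 45)
z(K) = -1/2873 (z(K) = 1/(-803 + 45*(-46)) = 1/(-803 - 2070) = 1/(-2873) = -1/2873)
z(P(44)) - 1*(-2770846) = -1/2873 - 1*(-2770846) = -1/2873 + 2770846 = 7960640557/2873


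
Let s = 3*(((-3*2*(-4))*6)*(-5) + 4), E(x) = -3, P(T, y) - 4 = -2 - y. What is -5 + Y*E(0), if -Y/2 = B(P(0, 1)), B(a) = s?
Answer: -12893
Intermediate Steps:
P(T, y) = 2 - y (P(T, y) = 4 + (-2 - y) = 2 - y)
s = -2148 (s = 3*((-6*(-4)*6)*(-5) + 4) = 3*((24*6)*(-5) + 4) = 3*(144*(-5) + 4) = 3*(-720 + 4) = 3*(-716) = -2148)
B(a) = -2148
Y = 4296 (Y = -2*(-2148) = 4296)
-5 + Y*E(0) = -5 + 4296*(-3) = -5 - 12888 = -12893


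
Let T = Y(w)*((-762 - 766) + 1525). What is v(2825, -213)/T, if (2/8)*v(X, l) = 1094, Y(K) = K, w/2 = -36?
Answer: 547/27 ≈ 20.259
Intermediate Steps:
w = -72 (w = 2*(-36) = -72)
v(X, l) = 4376 (v(X, l) = 4*1094 = 4376)
T = 216 (T = -72*((-762 - 766) + 1525) = -72*(-1528 + 1525) = -72*(-3) = 216)
v(2825, -213)/T = 4376/216 = 4376*(1/216) = 547/27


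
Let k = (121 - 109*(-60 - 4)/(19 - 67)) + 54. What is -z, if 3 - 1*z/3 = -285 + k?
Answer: -775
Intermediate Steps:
k = 89/3 (k = (121 - 109/((-48/(-64)))) + 54 = (121 - 109/((-48*(-1/64)))) + 54 = (121 - 109/3/4) + 54 = (121 - 109*4/3) + 54 = (121 - 436/3) + 54 = -73/3 + 54 = 89/3 ≈ 29.667)
z = 775 (z = 9 - 3*(-285 + 89/3) = 9 - 3*(-766/3) = 9 + 766 = 775)
-z = -1*775 = -775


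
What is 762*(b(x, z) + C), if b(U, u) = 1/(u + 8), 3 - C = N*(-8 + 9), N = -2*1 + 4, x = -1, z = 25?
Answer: 8636/11 ≈ 785.09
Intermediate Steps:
N = 2 (N = -2 + 4 = 2)
C = 1 (C = 3 - 2*(-8 + 9) = 3 - 2 = 1)
b(U, u) = 1/(8 + u)
762*(b(x, z) + C) = 762*(1/(8 + 25) + 1) = 762*(1/33 + 1) = 762*(34/33) = 8636/11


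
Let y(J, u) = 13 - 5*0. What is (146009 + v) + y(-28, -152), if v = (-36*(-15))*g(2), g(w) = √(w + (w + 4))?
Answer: 146022 + 1080*√2 ≈ 1.4755e+5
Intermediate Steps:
g(w) = √(4 + 2*w) (g(w) = √(w + (4 + w)) = √(4 + 2*w))
y(J, u) = 13 (y(J, u) = 13 + 0 = 13)
v = 1080*√2 (v = (-36*(-15))*√(4 + 2*2) = 540*√(4 + 4) = 540*√8 = 540*(2*√2) = 1080*√2 ≈ 1527.4)
(146009 + v) + y(-28, -152) = (146009 + 1080*√2) + 13 = 146022 + 1080*√2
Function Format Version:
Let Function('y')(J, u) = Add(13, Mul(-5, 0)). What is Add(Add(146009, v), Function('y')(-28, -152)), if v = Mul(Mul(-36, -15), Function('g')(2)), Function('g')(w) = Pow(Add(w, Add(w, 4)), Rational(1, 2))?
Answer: Add(146022, Mul(1080, Pow(2, Rational(1, 2)))) ≈ 1.4755e+5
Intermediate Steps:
Function('g')(w) = Pow(Add(4, Mul(2, w)), Rational(1, 2)) (Function('g')(w) = Pow(Add(w, Add(4, w)), Rational(1, 2)) = Pow(Add(4, Mul(2, w)), Rational(1, 2)))
Function('y')(J, u) = 13 (Function('y')(J, u) = Add(13, 0) = 13)
v = Mul(1080, Pow(2, Rational(1, 2))) (v = Mul(Mul(-36, -15), Pow(Add(4, Mul(2, 2)), Rational(1, 2))) = Mul(540, Pow(Add(4, 4), Rational(1, 2))) = Mul(540, Pow(8, Rational(1, 2))) = Mul(540, Mul(2, Pow(2, Rational(1, 2)))) = Mul(1080, Pow(2, Rational(1, 2))) ≈ 1527.4)
Add(Add(146009, v), Function('y')(-28, -152)) = Add(Add(146009, Mul(1080, Pow(2, Rational(1, 2)))), 13) = Add(146022, Mul(1080, Pow(2, Rational(1, 2))))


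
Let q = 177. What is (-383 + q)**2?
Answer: 42436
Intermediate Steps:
(-383 + q)**2 = (-383 + 177)**2 = (-206)**2 = 42436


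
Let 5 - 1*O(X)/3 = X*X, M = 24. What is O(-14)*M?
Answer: -13752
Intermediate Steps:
O(X) = 15 - 3*X² (O(X) = 15 - 3*X*X = 15 - 3*X²)
O(-14)*M = (15 - 3*(-14)²)*24 = (15 - 3*196)*24 = (15 - 588)*24 = -573*24 = -13752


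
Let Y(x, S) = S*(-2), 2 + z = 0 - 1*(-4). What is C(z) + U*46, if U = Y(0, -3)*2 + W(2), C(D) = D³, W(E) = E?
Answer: 652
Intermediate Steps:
z = 2 (z = -2 + (0 - 1*(-4)) = -2 + (0 + 4) = -2 + 4 = 2)
Y(x, S) = -2*S
U = 14 (U = -2*(-3)*2 + 2 = 6*2 + 2 = 12 + 2 = 14)
C(z) + U*46 = 2³ + 14*46 = 8 + 644 = 652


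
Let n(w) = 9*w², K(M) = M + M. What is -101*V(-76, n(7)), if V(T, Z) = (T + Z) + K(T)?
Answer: -21513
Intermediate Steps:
K(M) = 2*M
V(T, Z) = Z + 3*T (V(T, Z) = (T + Z) + 2*T = Z + 3*T)
-101*V(-76, n(7)) = -101*(9*7² + 3*(-76)) = -101*(9*49 - 228) = -101*(441 - 228) = -101*213 = -21513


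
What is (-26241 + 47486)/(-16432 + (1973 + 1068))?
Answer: -3035/1913 ≈ -1.5865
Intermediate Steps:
(-26241 + 47486)/(-16432 + (1973 + 1068)) = 21245/(-16432 + 3041) = 21245/(-13391) = 21245*(-1/13391) = -3035/1913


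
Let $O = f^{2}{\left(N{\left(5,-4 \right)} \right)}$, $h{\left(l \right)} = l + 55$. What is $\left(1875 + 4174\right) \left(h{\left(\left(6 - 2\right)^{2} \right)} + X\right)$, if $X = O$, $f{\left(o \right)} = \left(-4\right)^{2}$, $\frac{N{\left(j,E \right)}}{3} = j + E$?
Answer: $1978023$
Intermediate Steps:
$N{\left(j,E \right)} = 3 E + 3 j$ ($N{\left(j,E \right)} = 3 \left(j + E\right) = 3 \left(E + j\right) = 3 E + 3 j$)
$h{\left(l \right)} = 55 + l$
$f{\left(o \right)} = 16$
$O = 256$ ($O = 16^{2} = 256$)
$X = 256$
$\left(1875 + 4174\right) \left(h{\left(\left(6 - 2\right)^{2} \right)} + X\right) = \left(1875 + 4174\right) \left(\left(55 + \left(6 - 2\right)^{2}\right) + 256\right) = 6049 \left(\left(55 + 4^{2}\right) + 256\right) = 6049 \left(\left(55 + 16\right) + 256\right) = 6049 \left(71 + 256\right) = 6049 \cdot 327 = 1978023$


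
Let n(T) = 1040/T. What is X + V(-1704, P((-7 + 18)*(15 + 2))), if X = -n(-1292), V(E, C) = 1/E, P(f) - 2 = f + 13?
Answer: 442717/550392 ≈ 0.80437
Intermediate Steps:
P(f) = 15 + f (P(f) = 2 + (f + 13) = 2 + (13 + f) = 15 + f)
X = 260/323 (X = -1040/(-1292) = -1040*(-1)/1292 = -1*(-260/323) = 260/323 ≈ 0.80495)
X + V(-1704, P((-7 + 18)*(15 + 2))) = 260/323 + 1/(-1704) = 260/323 - 1/1704 = 442717/550392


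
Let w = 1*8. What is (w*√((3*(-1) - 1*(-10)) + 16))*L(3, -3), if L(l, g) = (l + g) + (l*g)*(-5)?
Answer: 360*√23 ≈ 1726.5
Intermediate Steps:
L(l, g) = g + l - 5*g*l (L(l, g) = (g + l) + (g*l)*(-5) = (g + l) - 5*g*l = g + l - 5*g*l)
w = 8
(w*√((3*(-1) - 1*(-10)) + 16))*L(3, -3) = (8*√((3*(-1) - 1*(-10)) + 16))*(-3 + 3 - 5*(-3)*3) = (8*√((-3 + 10) + 16))*(-3 + 3 + 45) = (8*√(7 + 16))*45 = (8*√23)*45 = 360*√23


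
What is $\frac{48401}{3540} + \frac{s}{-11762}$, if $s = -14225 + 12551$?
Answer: $\frac{287609261}{20818740} \approx 13.815$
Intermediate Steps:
$s = -1674$
$\frac{48401}{3540} + \frac{s}{-11762} = \frac{48401}{3540} - \frac{1674}{-11762} = 48401 \cdot \frac{1}{3540} - - \frac{837}{5881} = \frac{48401}{3540} + \frac{837}{5881} = \frac{287609261}{20818740}$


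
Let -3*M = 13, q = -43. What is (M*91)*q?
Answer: 50869/3 ≈ 16956.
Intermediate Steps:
M = -13/3 (M = -⅓*13 = -13/3 ≈ -4.3333)
(M*91)*q = -13/3*91*(-43) = -1183/3*(-43) = 50869/3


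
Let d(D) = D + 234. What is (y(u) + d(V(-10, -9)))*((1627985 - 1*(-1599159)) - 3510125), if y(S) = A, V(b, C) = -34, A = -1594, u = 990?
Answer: 394475514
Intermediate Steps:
y(S) = -1594
d(D) = 234 + D
(y(u) + d(V(-10, -9)))*((1627985 - 1*(-1599159)) - 3510125) = (-1594 + (234 - 34))*((1627985 - 1*(-1599159)) - 3510125) = (-1594 + 200)*((1627985 + 1599159) - 3510125) = -1394*(3227144 - 3510125) = -1394*(-282981) = 394475514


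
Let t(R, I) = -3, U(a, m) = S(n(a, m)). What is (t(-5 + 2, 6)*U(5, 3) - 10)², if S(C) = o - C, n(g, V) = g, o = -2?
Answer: 121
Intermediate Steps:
S(C) = -2 - C
U(a, m) = -2 - a
(t(-5 + 2, 6)*U(5, 3) - 10)² = (-3*(-2 - 1*5) - 10)² = (-3*(-2 - 5) - 10)² = (-3*(-7) - 10)² = (21 - 10)² = 11² = 121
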